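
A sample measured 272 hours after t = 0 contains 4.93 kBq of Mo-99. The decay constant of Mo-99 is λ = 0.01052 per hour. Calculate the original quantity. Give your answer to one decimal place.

86.2 kBq

t½ = ln 2 / λ = 0.69315 / 0.01052 ≈ 65.889 hours.
Number of half-lives elapsed: n = 272/65.889 ≈ 4.1282.
A₀ = A × 2^n = 4.93 × 2^4.1282 = 4.93 × 17.487 ≈ 86.209 kBq.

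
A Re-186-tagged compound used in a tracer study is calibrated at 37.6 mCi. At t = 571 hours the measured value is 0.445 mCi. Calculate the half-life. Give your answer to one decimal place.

89.2 hours

A/A₀ = 0.445/37.6 ≈ 0.011835.
n = log₂(84.494) ≈ 6.4008 half-lives elapsed in 571 hours.
t½ = 571/6.4008 ≈ 89.208 hours.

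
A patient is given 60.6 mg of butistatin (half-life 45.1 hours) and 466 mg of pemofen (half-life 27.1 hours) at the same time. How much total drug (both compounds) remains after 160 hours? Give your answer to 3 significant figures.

13.0 mg

butistatin: 60.6 × (1/2)^(160/45.1) = 60.6 × (1/2)^3.5477 ≈ 5.1822 mg.
pemofen: 466 × (1/2)^(160/27.1) = 466 × (1/2)^5.9041 ≈ 7.7819 mg.
Total = 5.1822 + 7.7819 ≈ 12.964 mg.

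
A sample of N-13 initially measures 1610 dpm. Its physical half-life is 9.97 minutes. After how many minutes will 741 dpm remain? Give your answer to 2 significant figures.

Fraction remaining = 741/1610 ≈ 0.46025.
n = log₂(1610/741) = ln(2.1727)/ln 2 ≈ 1.1195 half-lives.
t = n × t½ = 1.1195 × 9.97 ≈ 11.162 minutes.

11 minutes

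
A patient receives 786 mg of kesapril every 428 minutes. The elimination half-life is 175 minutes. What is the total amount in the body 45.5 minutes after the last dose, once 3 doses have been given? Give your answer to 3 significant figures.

The 3 doses were given 901.5, 473.5, 45.5 minutes ago.
Total = 786·(1/2)^(901.5/175) + 786·(1/2)^(473.5/175) + 786·(1/2)^(45.5/175)
      = 22.115 + 120.48 + 656.38 ≈ 798.98 mg.

799 mg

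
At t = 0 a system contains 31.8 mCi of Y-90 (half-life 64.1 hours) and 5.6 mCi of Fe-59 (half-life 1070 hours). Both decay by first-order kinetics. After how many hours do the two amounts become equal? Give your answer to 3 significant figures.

Set 31.8·(1/2)^(t/64.1) = 5.6·(1/2)^(t/1070).
Taking log₂: log₂(31.8/5.6) = t·(1/64.1 − 1/1070).
log₂(5.6786) = 2.5055; 1/64.1 − 1/1070 = 0.014666.
t = 2.5055 / 0.014666 ≈ 170.84 hours.

171 hours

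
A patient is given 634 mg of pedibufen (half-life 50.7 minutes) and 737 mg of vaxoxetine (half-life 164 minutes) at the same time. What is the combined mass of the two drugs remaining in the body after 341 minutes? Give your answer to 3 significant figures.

180 mg

pedibufen: 634 × (1/2)^(341/50.7) = 634 × (1/2)^6.7258 ≈ 5.9898 mg.
vaxoxetine: 737 × (1/2)^(341/164) = 737 × (1/2)^2.0793 ≈ 174.4 mg.
Total = 5.9898 + 174.4 ≈ 180.39 mg.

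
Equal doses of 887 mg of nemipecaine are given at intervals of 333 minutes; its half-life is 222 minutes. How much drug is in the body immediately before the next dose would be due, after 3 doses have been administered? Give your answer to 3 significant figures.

The 3 doses were given 999, 666, 333 minutes ago.
Total = 887·(1/2)^(999/222) + 887·(1/2)^(666/222) + 887·(1/2)^(333/222)
      = 39.2 + 110.88 + 313.6 ≈ 463.68 mg.

464 mg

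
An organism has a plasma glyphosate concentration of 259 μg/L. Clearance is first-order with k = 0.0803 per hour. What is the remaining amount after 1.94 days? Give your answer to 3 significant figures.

6.16 μg/L

t½ = ln 2 / k = 0.69315 / 0.0803 ≈ 8.632 hours.
Convert the elapsed time: 1.94 days = 46.56 hours.
Number of half-lives: n = 46.56/8.632 ≈ 5.3939.
Remaining = 259 × (1/2)^5.3939 = 259 × 0.023783 ≈ 6.1599 μg/L.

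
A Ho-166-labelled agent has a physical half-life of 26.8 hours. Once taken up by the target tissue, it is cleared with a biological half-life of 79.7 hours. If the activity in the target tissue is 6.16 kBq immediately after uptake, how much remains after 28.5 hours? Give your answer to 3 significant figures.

2.30 kBq

1/t_eff = 1/t_phys + 1/t_biol = 1/26.8 + 1/79.7 = 0.04986 per hour.
t_eff = 26.8 × 79.7 / (26.8 + 79.7) ≈ 20.056 hours.
Remaining = 6.16 × (1/2)^(28.5/20.056) = 6.16 × (1/2)^1.421 ≈ 2.3004 kBq.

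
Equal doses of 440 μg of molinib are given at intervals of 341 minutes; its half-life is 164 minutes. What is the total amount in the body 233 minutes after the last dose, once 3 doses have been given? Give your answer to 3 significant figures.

212 μg

The 3 doses were given 915, 574, 233 minutes ago.
Total = 440·(1/2)^(915/164) + 440·(1/2)^(574/164) + 440·(1/2)^(233/164)
      = 9.2029 + 38.891 + 164.35 ≈ 212.44 μg.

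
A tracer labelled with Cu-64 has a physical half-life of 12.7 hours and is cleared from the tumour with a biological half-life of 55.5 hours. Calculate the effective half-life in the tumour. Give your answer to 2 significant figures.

1/t_eff = 1/t_phys + 1/t_biol = 1/12.7 + 1/55.5 = 0.096758 per hour.
t_eff = 12.7 × 55.5 / (12.7 + 55.5) ≈ 10.335 hours.

10 hours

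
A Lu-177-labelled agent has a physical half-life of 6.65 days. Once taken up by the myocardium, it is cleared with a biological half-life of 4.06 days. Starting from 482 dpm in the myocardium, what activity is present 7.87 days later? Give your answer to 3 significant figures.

1/t_eff = 1/t_phys + 1/t_biol = 1/6.65 + 1/4.06 = 0.39668 per day.
t_eff = 6.65 × 4.06 / (6.65 + 4.06) ≈ 2.5209 days.
Remaining = 482 × (1/2)^(7.87/2.5209) = 482 × (1/2)^3.1219 ≈ 55.369 dpm.

55.4 dpm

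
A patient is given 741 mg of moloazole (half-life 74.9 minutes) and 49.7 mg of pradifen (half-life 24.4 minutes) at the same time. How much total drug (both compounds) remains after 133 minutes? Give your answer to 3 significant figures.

218 mg

moloazole: 741 × (1/2)^(133/74.9) = 741 × (1/2)^1.7757 ≈ 216.41 mg.
pradifen: 49.7 × (1/2)^(133/24.4) = 49.7 × (1/2)^5.4508 ≈ 1.1363 mg.
Total = 216.41 + 1.1363 ≈ 217.55 mg.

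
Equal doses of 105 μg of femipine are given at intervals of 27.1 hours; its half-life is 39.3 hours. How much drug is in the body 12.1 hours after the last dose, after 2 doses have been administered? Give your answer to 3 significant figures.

The 2 doses were given 39.2, 12.1 hours ago.
Total = 105·(1/2)^(39.2/39.3) + 105·(1/2)^(12.1/39.3)
      = 52.593 + 84.821 ≈ 137.41 μg.

137 μg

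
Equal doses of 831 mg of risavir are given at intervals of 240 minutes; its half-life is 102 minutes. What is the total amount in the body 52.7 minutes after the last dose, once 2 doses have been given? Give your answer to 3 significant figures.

695 mg

The 2 doses were given 292.7, 52.7 minutes ago.
Total = 831·(1/2)^(292.7/102) + 831·(1/2)^(52.7/102)
      = 113.7 + 580.86 ≈ 694.56 mg.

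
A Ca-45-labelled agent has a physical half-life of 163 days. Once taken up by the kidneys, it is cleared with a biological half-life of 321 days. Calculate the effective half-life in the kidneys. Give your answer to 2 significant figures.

1/t_eff = 1/t_phys + 1/t_biol = 1/163 + 1/321 = 0.0092502 per day.
t_eff = 163 × 321 / (163 + 321) ≈ 108.11 days.

110 days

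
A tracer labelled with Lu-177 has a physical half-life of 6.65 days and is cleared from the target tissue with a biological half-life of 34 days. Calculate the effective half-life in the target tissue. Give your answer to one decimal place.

5.6 days

1/t_eff = 1/t_phys + 1/t_biol = 1/6.65 + 1/34 = 0.17979 per day.
t_eff = 6.65 × 34 / (6.65 + 34) ≈ 5.5621 days.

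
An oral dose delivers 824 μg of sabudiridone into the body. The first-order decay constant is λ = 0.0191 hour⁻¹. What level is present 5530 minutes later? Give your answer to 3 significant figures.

t½ = ln 2 / λ = 0.69315 / 0.0191 ≈ 36.29 hours.
Convert the elapsed time: 5530 minutes = 92.1667 hours.
Number of half-lives: n = 92.1667/36.29 ≈ 2.5397.
Remaining = 824 × (1/2)^2.5397 = 824 × 0.17198 ≈ 141.71 μg.

142 μg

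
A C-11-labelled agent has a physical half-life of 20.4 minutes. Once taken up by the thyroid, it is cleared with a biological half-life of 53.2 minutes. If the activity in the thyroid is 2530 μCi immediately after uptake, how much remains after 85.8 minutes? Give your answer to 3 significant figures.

1/t_eff = 1/t_phys + 1/t_biol = 1/20.4 + 1/53.2 = 0.067817 per minute.
t_eff = 20.4 × 53.2 / (20.4 + 53.2) ≈ 14.746 minutes.
Remaining = 2530 × (1/2)^(85.8/14.746) = 2530 × (1/2)^5.8187 ≈ 44.826 μCi.

44.8 μCi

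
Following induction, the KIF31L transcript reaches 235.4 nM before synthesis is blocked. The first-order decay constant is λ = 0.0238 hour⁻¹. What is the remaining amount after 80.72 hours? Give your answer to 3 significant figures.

34.5 nM

t½ = ln 2 / λ = 0.69315 / 0.0238 ≈ 29.124 hours.
Number of half-lives: n = 80.72/29.124 ≈ 2.7716.
Remaining = 235.4 × (1/2)^2.7716 = 235.4 × 0.14644 ≈ 34.472 nM.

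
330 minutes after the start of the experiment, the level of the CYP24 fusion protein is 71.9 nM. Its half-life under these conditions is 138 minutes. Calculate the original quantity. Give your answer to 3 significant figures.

377 nM

Number of half-lives elapsed: n = 330/138 ≈ 2.3913.
A₀ = A × 2^n = 71.9 × 2^2.3913 = 71.9 × 5.2463 ≈ 377.21 nM.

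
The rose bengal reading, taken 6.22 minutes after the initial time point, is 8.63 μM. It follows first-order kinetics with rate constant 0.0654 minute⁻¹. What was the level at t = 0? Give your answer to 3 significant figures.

13.0 μM

t½ = ln 2 / k = 0.69315 / 0.0654 ≈ 10.599 minutes.
Number of half-lives elapsed: n = 6.22/10.599 ≈ 0.58687.
A₀ = A × 2^n = 8.63 × 2^0.58687 = 8.63 × 1.502 ≈ 12.962 μM.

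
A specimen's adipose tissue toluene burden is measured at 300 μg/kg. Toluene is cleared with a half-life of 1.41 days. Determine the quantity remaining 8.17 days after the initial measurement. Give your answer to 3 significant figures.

Number of half-lives: n = 8.17/1.41 ≈ 5.7943.
Remaining = 300 × (1/2)^5.7943 = 300 × 0.018019 ≈ 5.4057 μg/kg.

5.41 μg/kg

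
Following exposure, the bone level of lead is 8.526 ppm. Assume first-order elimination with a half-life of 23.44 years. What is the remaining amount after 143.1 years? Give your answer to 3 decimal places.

0.124 ppm

Number of half-lives: n = 143.1/23.44 ≈ 6.1049.
Remaining = 8.526 × (1/2)^6.1049 = 8.526 × 0.014529 ≈ 0.12387 ppm.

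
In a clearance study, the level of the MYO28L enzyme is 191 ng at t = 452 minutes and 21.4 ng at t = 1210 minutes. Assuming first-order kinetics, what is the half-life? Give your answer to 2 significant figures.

240 minutes

Over Δt = 1210 − 452 = 758 minutes, the level fell by a factor of 191/21.4 ≈ 8.9252.
n = log₂(8.9252) ≈ 3.1579 half-lives, so t½ = 758/3.1579 ≈ 240.03 minutes.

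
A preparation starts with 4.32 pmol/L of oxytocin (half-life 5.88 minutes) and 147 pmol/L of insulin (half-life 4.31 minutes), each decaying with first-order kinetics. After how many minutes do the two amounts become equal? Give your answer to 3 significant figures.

Set 4.32·(1/2)^(t/5.88) = 147·(1/2)^(t/4.31).
Taking log₂: log₂(4.32/147) = t·(1/5.88 − 1/4.31).
log₂(0.029388) = -5.0886; 1/5.88 − 1/4.31 = -0.061951.
t = -5.0886 / -0.061951 ≈ 82.14 minutes.

82.1 minutes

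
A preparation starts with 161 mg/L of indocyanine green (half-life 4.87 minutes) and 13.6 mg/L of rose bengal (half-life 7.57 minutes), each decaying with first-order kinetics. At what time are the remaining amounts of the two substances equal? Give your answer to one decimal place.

48.7 minutes

Set 161·(1/2)^(t/4.87) = 13.6·(1/2)^(t/7.57).
Taking log₂: log₂(161/13.6) = t·(1/4.87 − 1/7.57).
log₂(11.838) = 3.5654; 1/4.87 − 1/7.57 = 0.073238.
t = 3.5654 / 0.073238 ≈ 48.682 minutes.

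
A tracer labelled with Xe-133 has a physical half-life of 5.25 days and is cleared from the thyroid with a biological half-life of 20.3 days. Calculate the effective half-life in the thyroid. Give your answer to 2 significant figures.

1/t_eff = 1/t_phys + 1/t_biol = 1/5.25 + 1/20.3 = 0.23974 per day.
t_eff = 5.25 × 20.3 / (5.25 + 20.3) ≈ 4.1712 days.

4.2 days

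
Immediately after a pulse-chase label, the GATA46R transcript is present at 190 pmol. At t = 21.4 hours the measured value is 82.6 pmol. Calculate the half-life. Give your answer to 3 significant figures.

17.8 hours

A/A₀ = 82.6/190 ≈ 0.43474.
n = log₂(2.3002) ≈ 1.2018 half-lives elapsed in 21.4 hours.
t½ = 21.4/1.2018 ≈ 17.807 hours.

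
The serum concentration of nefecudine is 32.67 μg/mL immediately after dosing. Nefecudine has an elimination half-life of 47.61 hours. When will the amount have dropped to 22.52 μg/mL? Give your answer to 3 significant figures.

25.6 hours

Fraction remaining = 22.52/32.67 ≈ 0.68932.
n = log₂(32.67/22.52) = ln(1.4507)/ln 2 ≈ 0.53676 half-lives.
t = n × t½ = 0.53676 × 47.61 ≈ 25.555 hours.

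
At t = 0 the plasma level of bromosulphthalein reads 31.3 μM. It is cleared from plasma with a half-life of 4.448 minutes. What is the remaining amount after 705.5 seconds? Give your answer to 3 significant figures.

5.01 μM

Convert the elapsed time: 705.5 seconds = 11.7583 minutes.
Number of half-lives: n = 11.7583/4.448 ≈ 2.6435.
Remaining = 31.3 × (1/2)^2.6435 = 31.3 × 0.16004 ≈ 5.0092 μM.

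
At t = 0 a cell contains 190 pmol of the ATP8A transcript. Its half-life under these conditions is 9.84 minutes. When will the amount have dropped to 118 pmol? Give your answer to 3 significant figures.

Fraction remaining = 118/190 ≈ 0.62105.
n = log₂(190/118) = ln(1.6102)/ln 2 ≈ 0.68721 half-lives.
t = n × t½ = 0.68721 × 9.84 ≈ 6.7622 minutes.

6.76 minutes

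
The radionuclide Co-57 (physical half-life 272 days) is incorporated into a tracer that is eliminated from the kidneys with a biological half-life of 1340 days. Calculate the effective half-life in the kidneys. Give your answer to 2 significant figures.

230 days

1/t_eff = 1/t_phys + 1/t_biol = 1/272 + 1/1340 = 0.0044227 per day.
t_eff = 272 × 1340 / (272 + 1340) ≈ 226.1 days.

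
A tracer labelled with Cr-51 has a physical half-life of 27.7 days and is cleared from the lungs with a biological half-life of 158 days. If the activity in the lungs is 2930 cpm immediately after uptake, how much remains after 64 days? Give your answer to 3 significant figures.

1/t_eff = 1/t_phys + 1/t_biol = 1/27.7 + 1/158 = 0.04243 per day.
t_eff = 27.7 × 158 / (27.7 + 158) ≈ 23.568 days.
Remaining = 2930 × (1/2)^(64/23.568) = 2930 × (1/2)^2.7155 ≈ 446.08 cpm.

446 cpm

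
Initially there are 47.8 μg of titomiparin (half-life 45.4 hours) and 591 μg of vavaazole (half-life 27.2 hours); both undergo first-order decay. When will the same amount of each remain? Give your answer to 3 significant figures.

246 hours

Set 47.8·(1/2)^(t/45.4) = 591·(1/2)^(t/27.2).
Taking log₂: log₂(47.8/591) = t·(1/45.4 − 1/27.2).
log₂(0.08088) = -3.6281; 1/45.4 − 1/27.2 = -0.014738.
t = -3.6281 / -0.014738 ≈ 246.17 hours.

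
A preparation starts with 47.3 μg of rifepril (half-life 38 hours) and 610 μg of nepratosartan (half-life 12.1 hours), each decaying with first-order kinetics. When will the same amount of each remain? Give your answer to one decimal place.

65.5 hours

Set 47.3·(1/2)^(t/38) = 610·(1/2)^(t/12.1).
Taking log₂: log₂(47.3/610) = t·(1/38 − 1/12.1).
log₂(0.077541) = -3.6889; 1/38 − 1/12.1 = -0.056329.
t = -3.6889 / -0.056329 ≈ 65.489 hours.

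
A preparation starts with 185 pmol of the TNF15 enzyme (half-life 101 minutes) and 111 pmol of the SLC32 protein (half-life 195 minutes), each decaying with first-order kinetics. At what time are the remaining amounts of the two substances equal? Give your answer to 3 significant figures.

154 minutes

Set 185·(1/2)^(t/101) = 111·(1/2)^(t/195).
Taking log₂: log₂(185/111) = t·(1/101 − 1/195).
log₂(1.6667) = 0.73697; 1/101 − 1/195 = 0.0047728.
t = 0.73697 / 0.0047728 ≈ 154.41 minutes.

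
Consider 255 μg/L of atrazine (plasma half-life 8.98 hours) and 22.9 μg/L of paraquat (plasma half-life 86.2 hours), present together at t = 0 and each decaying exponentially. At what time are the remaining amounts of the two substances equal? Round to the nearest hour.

Set 255·(1/2)^(t/8.98) = 22.9·(1/2)^(t/86.2).
Taking log₂: log₂(255/22.9) = t·(1/8.98 − 1/86.2).
log₂(11.135) = 3.4771; 1/8.98 − 1/86.2 = 0.099758.
t = 3.4771 / 0.099758 ≈ 34.855 hours.

35 hours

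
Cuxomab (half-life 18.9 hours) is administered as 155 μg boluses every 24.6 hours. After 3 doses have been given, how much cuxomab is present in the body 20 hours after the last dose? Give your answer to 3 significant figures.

117 μg

The 3 doses were given 69.2, 44.6, 20 hours ago.
Total = 155·(1/2)^(69.2/18.9) + 155·(1/2)^(44.6/18.9) + 155·(1/2)^(20/18.9)
      = 12.25 + 30.197 + 74.436 ≈ 116.88 μg.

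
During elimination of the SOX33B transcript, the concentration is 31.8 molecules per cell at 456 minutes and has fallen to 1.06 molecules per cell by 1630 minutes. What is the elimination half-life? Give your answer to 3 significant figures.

Over Δt = 1630 − 456 = 1174 minutes, the level fell by a factor of 31.8/1.06 ≈ 30.
n = log₂(30) ≈ 4.9069 half-lives, so t½ = 1174/4.9069 ≈ 239.26 minutes.

239 minutes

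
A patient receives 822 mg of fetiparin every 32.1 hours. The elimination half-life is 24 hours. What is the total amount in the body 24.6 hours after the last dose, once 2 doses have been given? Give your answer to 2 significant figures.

560 mg

The 2 doses were given 56.7, 24.6 hours ago.
Total = 822·(1/2)^(56.7/24) + 822·(1/2)^(24.6/24)
      = 159.84 + 403.94 ≈ 563.78 mg.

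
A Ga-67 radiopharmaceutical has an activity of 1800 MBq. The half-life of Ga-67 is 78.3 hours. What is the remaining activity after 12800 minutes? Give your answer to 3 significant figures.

272 MBq

Convert the elapsed time: 12800 minutes = 213.333 hours.
Number of half-lives: n = 213.333/78.3 ≈ 2.7246.
Remaining = 1800 × (1/2)^2.7246 = 1800 × 0.1513 ≈ 272.33 MBq.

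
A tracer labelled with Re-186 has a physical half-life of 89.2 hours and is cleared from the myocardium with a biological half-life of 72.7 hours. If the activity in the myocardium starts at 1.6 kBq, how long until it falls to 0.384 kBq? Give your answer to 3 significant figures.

82.5 hours

1/t_eff = 1/t_phys + 1/t_biol = 1/89.2 + 1/72.7 = 0.024966 per hour.
t_eff = 89.2 × 72.7 / (89.2 + 72.7) ≈ 40.055 hours.
n = log₂(1.6/0.384) ≈ 2.0589; t = 2.0589 × 40.055 ≈ 82.468 hours.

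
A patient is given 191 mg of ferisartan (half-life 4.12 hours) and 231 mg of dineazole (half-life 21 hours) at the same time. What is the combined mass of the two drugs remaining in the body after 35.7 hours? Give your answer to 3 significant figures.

ferisartan: 191 × (1/2)^(35.7/4.12) = 191 × (1/2)^8.665 ≈ 0.47054 mg.
dineazole: 231 × (1/2)^(35.7/21) = 231 × (1/2)^1.7 ≈ 71.099 mg.
Total = 0.47054 + 71.099 ≈ 71.569 mg.

71.6 mg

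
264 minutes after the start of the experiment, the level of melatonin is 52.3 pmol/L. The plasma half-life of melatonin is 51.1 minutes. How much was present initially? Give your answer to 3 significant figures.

1880 pmol/L

Number of half-lives elapsed: n = 264/51.1 ≈ 5.1663.
A₀ = A × 2^n = 52.3 × 2^5.1663 = 52.3 × 35.911 ≈ 1878.1 pmol/L.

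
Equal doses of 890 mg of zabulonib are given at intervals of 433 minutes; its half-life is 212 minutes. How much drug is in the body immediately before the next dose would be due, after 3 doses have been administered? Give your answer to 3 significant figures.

281 mg

The 3 doses were given 1299, 866, 433 minutes ago.
Total = 890·(1/2)^(1299/212) + 890·(1/2)^(866/212) + 890·(1/2)^(433/212)
      = 12.731 + 52.446 + 216.05 ≈ 281.23 mg.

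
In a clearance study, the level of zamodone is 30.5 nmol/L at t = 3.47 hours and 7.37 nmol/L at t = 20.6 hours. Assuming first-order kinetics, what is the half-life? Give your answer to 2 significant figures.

8.4 hours

Over Δt = 20.6 − 3.47 = 17.13 hours, the level fell by a factor of 30.5/7.37 ≈ 4.1384.
n = log₂(4.1384) ≈ 2.0491 half-lives, so t½ = 17.13/2.0491 ≈ 8.3599 hours.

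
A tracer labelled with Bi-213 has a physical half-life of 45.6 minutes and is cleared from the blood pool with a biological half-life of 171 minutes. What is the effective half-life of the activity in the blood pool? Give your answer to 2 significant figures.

36 minutes

1/t_eff = 1/t_phys + 1/t_biol = 1/45.6 + 1/171 = 0.027778 per minute.
t_eff = 45.6 × 171 / (45.6 + 171) ≈ 36 minutes.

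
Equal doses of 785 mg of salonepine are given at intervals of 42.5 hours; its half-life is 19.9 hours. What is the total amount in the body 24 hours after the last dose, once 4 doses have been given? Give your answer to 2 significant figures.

The 4 doses were given 151.5, 109, 66.5, 24 hours ago.
Total = 785·(1/2)^(151.5/19.9) + 785·(1/2)^(109/19.9) + 785·(1/2)^(66.5/19.9) + 785·(1/2)^(24/19.9)
      = 4.0097 + 17.62 + 77.431 + 340.27 ≈ 439.33 mg.

440 mg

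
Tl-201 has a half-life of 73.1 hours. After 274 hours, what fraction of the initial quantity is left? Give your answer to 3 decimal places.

n = 274/73.1 ≈ 3.7483 half-lives.
Fraction remaining = (1/2)^3.7483 ≈ 0.074414.

0.074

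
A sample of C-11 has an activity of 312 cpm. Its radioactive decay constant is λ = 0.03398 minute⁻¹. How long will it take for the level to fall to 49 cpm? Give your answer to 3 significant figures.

54.5 minutes

t½ = ln 2 / λ = 0.69315 / 0.03398 ≈ 20.399 minutes.
Fraction remaining = 49/312 ≈ 0.15705.
n = log₂(312/49) = ln(6.3673)/ln 2 ≈ 2.6707 half-lives.
t = n × t½ = 2.6707 × 20.399 ≈ 54.479 minutes.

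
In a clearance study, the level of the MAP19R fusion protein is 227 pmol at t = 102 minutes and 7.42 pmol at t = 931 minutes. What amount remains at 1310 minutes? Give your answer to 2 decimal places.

Over Δt = 931 − 102 = 829 minutes, the level fell by a factor of 227/7.42 ≈ 30.593.
n = log₂(30.593) ≈ 4.9351 half-lives, so t½ = 829/4.9351 ≈ 167.98 minutes.
From t = 931 to t = 1310: 7.42 × (1/2)^((1310−931)/167.98) ≈ 1.5531 pmol.

1.55 pmol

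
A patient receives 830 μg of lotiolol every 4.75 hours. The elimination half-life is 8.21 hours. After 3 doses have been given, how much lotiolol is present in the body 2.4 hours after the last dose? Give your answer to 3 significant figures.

1440 μg

The 3 doses were given 11.9, 7.15, 2.4 hours ago.
Total = 830·(1/2)^(11.9/8.21) + 830·(1/2)^(7.15/8.21) + 830·(1/2)^(2.4/8.21)
      = 303.91 + 453.85 + 677.76 ≈ 1435.5 μg.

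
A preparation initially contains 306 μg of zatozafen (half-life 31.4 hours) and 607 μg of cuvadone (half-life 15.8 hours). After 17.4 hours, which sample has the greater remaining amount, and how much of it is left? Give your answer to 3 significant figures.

zatozafen: 306 × (1/2)^0.55414 ≈ 208.41 μg.
cuvadone: 607 × (1/2)^1.1013 ≈ 282.93 μg.
Cuvadone has more remaining, at ≈ 282.93 μg.

cuvadone, 283 μg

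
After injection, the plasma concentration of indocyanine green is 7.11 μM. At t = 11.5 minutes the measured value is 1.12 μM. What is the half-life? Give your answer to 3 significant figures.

A/A₀ = 1.12/7.11 ≈ 0.15752.
n = log₂(6.3482) ≈ 2.6664 half-lives elapsed in 11.5 minutes.
t½ = 11.5/2.6664 ≈ 4.313 minutes.

4.31 minutes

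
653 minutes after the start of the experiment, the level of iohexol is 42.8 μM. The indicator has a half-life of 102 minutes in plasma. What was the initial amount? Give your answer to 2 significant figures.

Number of half-lives elapsed: n = 653/102 ≈ 6.402.
A₀ = A × 2^n = 42.8 × 2^6.402 = 42.8 × 84.563 ≈ 3619.3 μM.

3600 μM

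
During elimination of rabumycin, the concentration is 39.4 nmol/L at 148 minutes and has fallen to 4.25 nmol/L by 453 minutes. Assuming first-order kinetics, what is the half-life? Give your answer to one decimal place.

94.9 minutes

Over Δt = 453 − 148 = 305 minutes, the level fell by a factor of 39.4/4.25 ≈ 9.2706.
n = log₂(9.2706) ≈ 3.2127 half-lives, so t½ = 305/3.2127 ≈ 94.937 minutes.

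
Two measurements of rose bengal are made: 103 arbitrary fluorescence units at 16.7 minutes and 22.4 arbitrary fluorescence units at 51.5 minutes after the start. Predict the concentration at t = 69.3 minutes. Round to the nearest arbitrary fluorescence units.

Over Δt = 51.5 − 16.7 = 34.8 minutes, the level fell by a factor of 103/22.4 ≈ 4.5982.
n = log₂(4.5982) ≈ 2.2011 half-lives, so t½ = 34.8/2.2011 ≈ 15.81 minutes.
From t = 51.5 to t = 69.3: 22.4 × (1/2)^((69.3−51.5)/15.81) ≈ 10.264 arbitrary fluorescence units.

10 arbitrary fluorescence units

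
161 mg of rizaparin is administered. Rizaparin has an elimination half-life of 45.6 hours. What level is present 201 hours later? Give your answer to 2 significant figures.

Number of half-lives: n = 201/45.6 ≈ 4.4079.
Remaining = 161 × (1/2)^4.4079 = 161 × 0.047108 ≈ 7.5843 mg.

7.6 mg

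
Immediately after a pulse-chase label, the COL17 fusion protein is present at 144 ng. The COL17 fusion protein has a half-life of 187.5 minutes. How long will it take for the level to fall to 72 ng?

72/144 = 1/2, so 1 half-life has elapsed.
t = 1 × 187.5 = 187.5 minutes.

187.5 minutes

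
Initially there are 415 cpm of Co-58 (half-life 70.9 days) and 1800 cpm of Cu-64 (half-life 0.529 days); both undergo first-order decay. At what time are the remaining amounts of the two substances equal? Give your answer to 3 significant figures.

Set 415·(1/2)^(t/70.9) = 1800·(1/2)^(t/0.529).
Taking log₂: log₂(415/1800) = t·(1/70.9 − 1/0.529).
log₂(0.23056) = -2.1168; 1/70.9 − 1/0.529 = -1.8763.
t = -2.1168 / -1.8763 ≈ 1.1282 days.

1.13 days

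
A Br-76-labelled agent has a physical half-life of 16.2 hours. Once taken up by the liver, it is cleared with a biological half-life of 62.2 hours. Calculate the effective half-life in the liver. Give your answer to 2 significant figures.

13 hours

1/t_eff = 1/t_phys + 1/t_biol = 1/16.2 + 1/62.2 = 0.077806 per hour.
t_eff = 16.2 × 62.2 / (16.2 + 62.2) ≈ 12.853 hours.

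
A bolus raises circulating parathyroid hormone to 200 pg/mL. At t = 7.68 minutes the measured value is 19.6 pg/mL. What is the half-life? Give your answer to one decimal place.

A/A₀ = 19.6/200 ≈ 0.098.
n = log₂(10.204) ≈ 3.3511 half-lives elapsed in 7.68 minutes.
t½ = 7.68/3.3511 ≈ 2.2918 minutes.

2.3 minutes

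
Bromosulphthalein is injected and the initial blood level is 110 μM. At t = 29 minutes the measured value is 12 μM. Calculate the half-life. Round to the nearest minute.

9 minutes

A/A₀ = 12/110 ≈ 0.10909.
n = log₂(9.1667) ≈ 3.1964 half-lives elapsed in 29 minutes.
t½ = 29/3.1964 ≈ 9.0727 minutes.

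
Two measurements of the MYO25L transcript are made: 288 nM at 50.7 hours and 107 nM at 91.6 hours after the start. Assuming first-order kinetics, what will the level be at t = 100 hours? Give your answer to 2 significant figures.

Over Δt = 91.6 − 50.7 = 40.9 hours, the level fell by a factor of 288/107 ≈ 2.6916.
n = log₂(2.6916) ≈ 1.4285 half-lives, so t½ = 40.9/1.4285 ≈ 28.632 hours.
From t = 91.6 to t = 100: 107 × (1/2)^((100−91.6)/28.632) ≈ 87.311 nM.

87 nM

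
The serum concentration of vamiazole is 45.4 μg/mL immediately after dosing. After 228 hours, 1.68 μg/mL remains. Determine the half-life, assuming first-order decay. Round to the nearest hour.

A/A₀ = 1.68/45.4 ≈ 0.037004.
n = log₂(27.024) ≈ 4.7562 half-lives elapsed in 228 hours.
t½ = 228/4.7562 ≈ 47.938 hours.

48 hours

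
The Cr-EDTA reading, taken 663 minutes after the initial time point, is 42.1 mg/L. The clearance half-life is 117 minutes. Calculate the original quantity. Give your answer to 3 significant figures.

2140 mg/L

Number of half-lives elapsed: n = 663/117 ≈ 5.6667.
A₀ = A × 2^n = 42.1 × 2^5.6667 = 42.1 × 50.797 ≈ 2138.5 mg/L.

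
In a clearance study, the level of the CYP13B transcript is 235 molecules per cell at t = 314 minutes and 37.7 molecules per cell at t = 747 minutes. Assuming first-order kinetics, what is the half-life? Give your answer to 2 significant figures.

Over Δt = 747 − 314 = 433 minutes, the level fell by a factor of 235/37.7 ≈ 6.2334.
n = log₂(6.2334) ≈ 2.64 half-lives, so t½ = 433/2.64 ≈ 164.01 minutes.

160 minutes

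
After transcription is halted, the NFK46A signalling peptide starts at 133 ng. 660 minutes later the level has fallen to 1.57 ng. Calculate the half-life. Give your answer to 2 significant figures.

100 minutes

A/A₀ = 1.57/133 ≈ 0.011805.
n = log₂(84.713) ≈ 6.4045 half-lives elapsed in 660 minutes.
t½ = 660/6.4045 ≈ 103.05 minutes.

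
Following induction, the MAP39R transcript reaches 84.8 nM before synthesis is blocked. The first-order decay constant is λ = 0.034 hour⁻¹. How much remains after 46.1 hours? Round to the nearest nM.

t½ = ln 2 / λ = 0.69315 / 0.034 ≈ 20.387 hours.
Number of half-lives: n = 46.1/20.387 ≈ 2.2613.
Remaining = 84.8 × (1/2)^2.2613 = 84.8 × 0.20859 ≈ 17.688 nM.

18 nM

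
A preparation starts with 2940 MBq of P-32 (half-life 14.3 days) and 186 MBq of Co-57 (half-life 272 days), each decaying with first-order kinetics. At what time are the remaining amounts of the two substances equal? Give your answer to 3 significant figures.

60.1 days

Set 2940·(1/2)^(t/14.3) = 186·(1/2)^(t/272).
Taking log₂: log₂(2940/186) = t·(1/14.3 − 1/272).
log₂(15.806) = 3.9824; 1/14.3 − 1/272 = 0.066254.
t = 3.9824 / 0.066254 ≈ 60.109 days.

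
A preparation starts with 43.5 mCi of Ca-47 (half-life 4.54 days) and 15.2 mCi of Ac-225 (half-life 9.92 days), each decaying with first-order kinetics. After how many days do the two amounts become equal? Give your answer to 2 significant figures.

Set 43.5·(1/2)^(t/4.54) = 15.2·(1/2)^(t/9.92).
Taking log₂: log₂(43.5/15.2) = t·(1/4.54 − 1/9.92).
log₂(2.8618) = 1.5169; 1/4.54 − 1/9.92 = 0.11946.
t = 1.5169 / 0.11946 ≈ 12.699 days.

13 days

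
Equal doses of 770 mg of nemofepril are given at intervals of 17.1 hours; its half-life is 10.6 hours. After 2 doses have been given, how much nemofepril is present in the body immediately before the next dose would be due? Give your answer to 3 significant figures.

The 2 doses were given 34.2, 17.1 hours ago.
Total = 770·(1/2)^(34.2/10.6) + 770·(1/2)^(17.1/10.6)
      = 82.27 + 251.69 ≈ 333.96 mg.

334 mg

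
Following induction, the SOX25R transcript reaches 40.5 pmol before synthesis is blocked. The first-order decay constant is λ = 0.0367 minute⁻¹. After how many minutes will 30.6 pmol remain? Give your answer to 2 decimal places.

7.64 minutes

t½ = ln 2 / λ = 0.69315 / 0.0367 ≈ 18.887 minutes.
Fraction remaining = 30.6/40.5 ≈ 0.75556.
n = log₂(40.5/30.6) = ln(1.3235)/ln 2 ≈ 0.40439 half-lives.
t = n × t½ = 0.40439 × 18.887 ≈ 7.6377 minutes.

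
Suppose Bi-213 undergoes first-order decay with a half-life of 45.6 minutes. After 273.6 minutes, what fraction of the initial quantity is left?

0.015625

n = 273.6/45.6 ≈ 6 half-lives.
Fraction remaining = (1/2)^6 ≈ 0.015625.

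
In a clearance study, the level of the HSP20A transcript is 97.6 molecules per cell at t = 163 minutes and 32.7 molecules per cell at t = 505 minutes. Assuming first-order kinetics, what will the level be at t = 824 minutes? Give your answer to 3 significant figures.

11.8 molecules per cell

Over Δt = 505 − 163 = 342 minutes, the level fell by a factor of 97.6/32.7 ≈ 2.9847.
n = log₂(2.9847) ≈ 1.5776 half-lives, so t½ = 342/1.5776 ≈ 216.79 minutes.
From t = 505 to t = 824: 32.7 × (1/2)^((824−505)/216.79) ≈ 11.792 molecules per cell.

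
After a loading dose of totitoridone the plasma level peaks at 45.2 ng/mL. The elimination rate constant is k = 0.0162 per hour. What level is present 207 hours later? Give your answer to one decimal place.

1.6 ng/mL

t½ = ln 2 / k = 0.69315 / 0.0162 ≈ 42.787 hours.
Number of half-lives: n = 207/42.787 ≈ 4.8379.
Remaining = 45.2 × (1/2)^4.8379 = 45.2 × 0.034965 ≈ 1.5804 ng/mL.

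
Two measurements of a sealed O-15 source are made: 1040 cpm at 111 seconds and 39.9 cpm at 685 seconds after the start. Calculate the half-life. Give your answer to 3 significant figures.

122 seconds

Over Δt = 685 − 111 = 574 seconds, the level fell by a factor of 1040/39.9 ≈ 26.065.
n = log₂(26.065) ≈ 4.7041 half-lives, so t½ = 574/4.7041 ≈ 122.02 seconds.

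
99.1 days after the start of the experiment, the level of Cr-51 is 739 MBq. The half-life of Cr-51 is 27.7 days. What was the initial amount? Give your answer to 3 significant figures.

8820 MBq

Number of half-lives elapsed: n = 99.1/27.7 ≈ 3.5776.
A₀ = A × 2^n = 739 × 2^3.5776 = 739 × 11.939 ≈ 8823 MBq.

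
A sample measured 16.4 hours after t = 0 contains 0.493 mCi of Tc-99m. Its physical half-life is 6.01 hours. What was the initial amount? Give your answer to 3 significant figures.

Number of half-lives elapsed: n = 16.4/6.01 ≈ 2.7288.
A₀ = A × 2^n = 0.493 × 2^2.7288 = 0.493 × 6.629 ≈ 3.2681 mCi.

3.27 mCi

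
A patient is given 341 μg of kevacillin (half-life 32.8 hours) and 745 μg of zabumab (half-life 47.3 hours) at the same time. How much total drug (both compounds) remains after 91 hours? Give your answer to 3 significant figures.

kevacillin: 341 × (1/2)^(91/32.8) = 341 × (1/2)^2.7744 ≈ 49.84 μg.
zabumab: 745 × (1/2)^(91/47.3) = 745 × (1/2)^1.9239 ≈ 196.34 μg.
Total = 49.84 + 196.34 ≈ 246.18 μg.

246 μg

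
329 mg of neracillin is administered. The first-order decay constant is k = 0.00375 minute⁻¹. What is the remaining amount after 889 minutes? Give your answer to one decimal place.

t½ = ln 2 / k = 0.69315 / 0.00375 ≈ 184.84 minutes.
Number of half-lives: n = 889/184.84 ≈ 4.8096.
Remaining = 329 × (1/2)^4.8096 = 329 × 0.035659 ≈ 11.732 mg.

11.7 mg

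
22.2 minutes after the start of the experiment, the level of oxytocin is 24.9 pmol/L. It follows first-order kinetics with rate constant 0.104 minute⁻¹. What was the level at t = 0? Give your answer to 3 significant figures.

t½ = ln 2 / k = 0.69315 / 0.104 ≈ 6.6649 minutes.
Number of half-lives elapsed: n = 22.2/6.6649 ≈ 3.3309.
A₀ = A × 2^n = 24.9 × 2^3.3309 = 24.9 × 10.062 ≈ 250.55 pmol/L.

251 pmol/L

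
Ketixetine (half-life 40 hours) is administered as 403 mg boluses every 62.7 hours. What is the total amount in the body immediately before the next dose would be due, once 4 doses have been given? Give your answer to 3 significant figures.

The 4 doses were given 250.8, 188.1, 125.4, 62.7 hours ago.
Total = 403·(1/2)^(250.8/40) + 403·(1/2)^(188.1/40) + 403·(1/2)^(125.4/40) + 403·(1/2)^(62.7/40)
      = 5.2221 + 15.478 + 45.875 + 135.97 ≈ 202.54 mg.

203 mg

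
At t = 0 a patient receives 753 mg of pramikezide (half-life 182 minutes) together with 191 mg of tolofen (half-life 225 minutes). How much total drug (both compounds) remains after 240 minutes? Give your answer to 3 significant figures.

pramikezide: 753 × (1/2)^(240/182) = 753 × (1/2)^1.3187 ≈ 301.88 mg.
tolofen: 191 × (1/2)^(240/225) = 191 × (1/2)^1.0667 ≈ 91.187 mg.
Total = 301.88 + 91.187 ≈ 393.07 mg.

393 mg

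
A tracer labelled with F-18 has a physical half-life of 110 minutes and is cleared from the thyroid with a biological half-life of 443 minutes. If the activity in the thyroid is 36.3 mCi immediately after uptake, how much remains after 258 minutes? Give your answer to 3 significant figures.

1/t_eff = 1/t_phys + 1/t_biol = 1/110 + 1/443 = 0.011348 per minute.
t_eff = 110 × 443 / (110 + 443) ≈ 88.119 minutes.
Remaining = 36.3 × (1/2)^(258/88.119) = 36.3 × (1/2)^2.9278 ≈ 4.7702 mCi.

4.77 mCi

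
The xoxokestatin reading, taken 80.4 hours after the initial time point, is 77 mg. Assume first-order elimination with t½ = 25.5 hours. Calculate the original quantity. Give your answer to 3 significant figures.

685 mg

Number of half-lives elapsed: n = 80.4/25.5 ≈ 3.1529.
A₀ = A × 2^n = 77 × 2^3.1529 = 77 × 8.8947 ≈ 684.89 mg.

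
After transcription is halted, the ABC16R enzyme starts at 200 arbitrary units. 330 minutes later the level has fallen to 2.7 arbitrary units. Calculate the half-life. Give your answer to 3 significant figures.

53.1 minutes

A/A₀ = 2.7/200 ≈ 0.0135.
n = log₂(74.074) ≈ 6.2109 half-lives elapsed in 330 minutes.
t½ = 330/6.2109 ≈ 53.132 minutes.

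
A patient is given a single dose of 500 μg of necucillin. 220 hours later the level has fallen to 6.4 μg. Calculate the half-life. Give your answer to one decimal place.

A/A₀ = 6.4/500 ≈ 0.0128.
n = log₂(78.125) ≈ 6.2877 half-lives elapsed in 220 hours.
t½ = 220/6.2877 ≈ 34.989 hours.

35.0 hours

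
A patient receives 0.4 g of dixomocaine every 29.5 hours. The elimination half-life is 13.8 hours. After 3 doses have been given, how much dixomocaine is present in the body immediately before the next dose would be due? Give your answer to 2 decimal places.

0.12 g

The 3 doses were given 88.5, 59, 29.5 hours ago.
Total = 0.4·(1/2)^(88.5/13.8) + 0.4·(1/2)^(59/13.8) + 0.4·(1/2)^(29.5/13.8)
      = 0.004694 + 0.020656 + 0.090898 ≈ 0.11625 g.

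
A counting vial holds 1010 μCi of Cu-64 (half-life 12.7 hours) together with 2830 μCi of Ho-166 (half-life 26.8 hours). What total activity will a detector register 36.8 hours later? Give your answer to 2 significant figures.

Cu-64: 1010 × (1/2)^(36.8/12.7) = 1010 × (1/2)^2.8976 ≈ 135.53 μCi.
Ho-166: 2830 × (1/2)^(36.8/26.8) = 2830 × (1/2)^1.3731 ≈ 1092.5 μCi.
Total = 135.53 + 1092.5 ≈ 1228.1 μCi.

1200 μCi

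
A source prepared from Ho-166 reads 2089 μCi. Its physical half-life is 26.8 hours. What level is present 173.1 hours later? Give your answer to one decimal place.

Number of half-lives: n = 173.1/26.8 ≈ 6.459.
Remaining = 2089 × (1/2)^6.459 = 2089 × 0.011367 ≈ 23.746 μCi.

23.7 μCi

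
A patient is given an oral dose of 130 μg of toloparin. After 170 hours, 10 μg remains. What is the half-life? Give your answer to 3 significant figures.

45.9 hours

A/A₀ = 10/130 ≈ 0.076923.
n = log₂(13) ≈ 3.7004 half-lives elapsed in 170 hours.
t½ = 170/3.7004 ≈ 45.94 hours.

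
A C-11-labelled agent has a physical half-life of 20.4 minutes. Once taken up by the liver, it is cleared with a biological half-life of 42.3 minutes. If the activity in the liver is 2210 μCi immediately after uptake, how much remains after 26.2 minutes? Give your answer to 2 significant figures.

590 μCi

1/t_eff = 1/t_phys + 1/t_biol = 1/20.4 + 1/42.3 = 0.07266 per minute.
t_eff = 20.4 × 42.3 / (20.4 + 42.3) ≈ 13.763 minutes.
Remaining = 2210 × (1/2)^(26.2/13.763) = 2210 × (1/2)^1.9037 ≈ 590.64 μCi.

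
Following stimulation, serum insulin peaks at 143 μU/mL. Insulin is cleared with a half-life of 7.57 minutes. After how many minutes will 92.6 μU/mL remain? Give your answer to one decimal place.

Fraction remaining = 92.6/143 ≈ 0.64755.
n = log₂(143/92.6) = ln(1.5443)/ln 2 ≈ 0.62693 half-lives.
t = n × t½ = 0.62693 × 7.57 ≈ 4.7459 minutes.

4.7 minutes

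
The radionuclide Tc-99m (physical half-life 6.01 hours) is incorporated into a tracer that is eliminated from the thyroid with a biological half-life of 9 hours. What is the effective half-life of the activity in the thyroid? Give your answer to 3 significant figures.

3.60 hours

1/t_eff = 1/t_phys + 1/t_biol = 1/6.01 + 1/9 = 0.2775 per hour.
t_eff = 6.01 × 9 / (6.01 + 9) ≈ 3.6036 hours.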